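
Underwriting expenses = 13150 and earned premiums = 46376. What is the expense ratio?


Expense ratio = expenses / premiums
= 13150 / 46376
= 0.2836


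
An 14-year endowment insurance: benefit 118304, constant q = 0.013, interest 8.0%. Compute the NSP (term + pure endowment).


Term component = 11849.3364
Pure endowment = 14_p_x * v^14 * benefit = 0.832607 * 0.340461 * 118304 = 33535.6702
NSP = 45385.0066


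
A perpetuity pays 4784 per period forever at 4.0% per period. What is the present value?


PV = PMT / i
= 4784 / 0.04
= 119600.0


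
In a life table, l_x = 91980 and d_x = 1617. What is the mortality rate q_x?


q_x = d_x / l_x
= 1617 / 91980
= 0.0176


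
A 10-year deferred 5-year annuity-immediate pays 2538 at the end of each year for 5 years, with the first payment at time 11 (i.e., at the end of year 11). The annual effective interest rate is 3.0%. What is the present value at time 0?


PV at time 10 of the 5-year annuity-immediate:
a_n = 2538 * (1-(1+0.03)^(-5))/0.03 = 11623.2968
Discount back 10 years to time 0:
PV = 11623.2968 * (1+0.03)^(-10)
= 11623.2968 * 0.744094
= 8648.8245


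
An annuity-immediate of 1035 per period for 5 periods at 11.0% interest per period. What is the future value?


FV = PMT * ((1+i)^n - 1) / i
= 1035 * ((1.11)^5 - 1) / 0.11
= 1035 * (1.685058 - 1) / 0.11
= 6445.7745


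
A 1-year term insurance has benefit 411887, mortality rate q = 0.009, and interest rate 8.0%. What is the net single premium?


NSP = benefit * q * v
v = 1/(1+i) = 0.925926
NSP = 411887 * 0.009 * 0.925926
= 3432.3917


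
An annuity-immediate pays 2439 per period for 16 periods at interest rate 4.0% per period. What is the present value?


PV = PMT * (1 - (1+i)^(-n)) / i
= 2439 * (1 - (1+0.04)^(-16)) / 0.04
= 2439 * (1 - 0.533908) / 0.04
= 2439 * 11.652296
= 28419.949


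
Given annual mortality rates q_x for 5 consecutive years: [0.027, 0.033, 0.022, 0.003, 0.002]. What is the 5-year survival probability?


p_k = 1 - q_k for each year
Survival = product of (1 - q_k)
= 0.973 * 0.967 * 0.978 * 0.997 * 0.998
= 0.9156


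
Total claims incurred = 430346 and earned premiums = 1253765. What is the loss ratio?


Loss ratio = claims / premiums
= 430346 / 1253765
= 0.3432


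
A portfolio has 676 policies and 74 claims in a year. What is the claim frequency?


frequency = claims / policies
= 74 / 676
= 0.1095


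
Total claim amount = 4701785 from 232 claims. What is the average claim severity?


severity = total / number
= 4701785 / 232
= 20266.3147


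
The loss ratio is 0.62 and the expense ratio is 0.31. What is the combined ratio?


Combined ratio = loss ratio + expense ratio
= 0.62 + 0.31
= 0.93


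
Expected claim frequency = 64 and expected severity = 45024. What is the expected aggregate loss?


E[S] = E[N] * E[X]
= 64 * 45024
= 2.8815e+06


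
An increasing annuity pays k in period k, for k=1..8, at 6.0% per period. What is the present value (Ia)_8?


(Ia)_n = sum_{k=1}^{n} k * v^k, v = 1/(1+i)
v = 0.943396
Sum computed term by term:
(Ia)_8 = 26.0514


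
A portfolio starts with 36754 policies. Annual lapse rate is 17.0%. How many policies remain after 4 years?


remaining = initial * (1 - lapse)^years
= 36754 * (1 - 0.17)^4
= 36754 * 0.474583
= 17442.8313


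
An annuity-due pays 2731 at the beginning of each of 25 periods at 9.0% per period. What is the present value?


PV_due = PMT * (1-(1+i)^(-n))/i * (1+i)
PV_immediate = 26825.4649
PV_due = 26825.4649 * 1.09
= 29239.7567


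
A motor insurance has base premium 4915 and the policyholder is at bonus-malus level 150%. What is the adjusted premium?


adjusted = base * BM_level / 100
= 4915 * 150 / 100
= 4915 * 1.5
= 7372.5


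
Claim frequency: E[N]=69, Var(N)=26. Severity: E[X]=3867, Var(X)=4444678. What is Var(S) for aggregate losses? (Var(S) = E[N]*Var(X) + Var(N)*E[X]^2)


Var(S) = E[N]*Var(X) + Var(N)*E[X]^2
= 69*4444678 + 26*3867^2
= 306682782 + 388795914
= 6.9548e+08


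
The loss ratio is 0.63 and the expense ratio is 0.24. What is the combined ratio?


Combined ratio = loss ratio + expense ratio
= 0.63 + 0.24
= 0.87


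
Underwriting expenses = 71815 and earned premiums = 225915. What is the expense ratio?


Expense ratio = expenses / premiums
= 71815 / 225915
= 0.3179


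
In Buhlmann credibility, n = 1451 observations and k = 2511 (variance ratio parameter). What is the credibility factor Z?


Z = n / (n + k)
= 1451 / (1451 + 2511)
= 1451 / 3962
= 0.3662


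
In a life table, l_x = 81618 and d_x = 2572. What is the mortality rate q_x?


q_x = d_x / l_x
= 2572 / 81618
= 0.0315


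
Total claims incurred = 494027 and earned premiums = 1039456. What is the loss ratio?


Loss ratio = claims / premiums
= 494027 / 1039456
= 0.4753


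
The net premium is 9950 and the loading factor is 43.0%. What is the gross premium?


Gross = net * (1 + loading)
= 9950 * (1 + 0.43)
= 9950 * 1.43
= 14228.5


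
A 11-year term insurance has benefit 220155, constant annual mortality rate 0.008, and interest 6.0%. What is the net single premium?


NSP = benefit * sum_{k=0}^{n-1} k_p_x * q * v^(k+1)
With constant q=0.008, v=0.943396
Sum = 0.060913
NSP = 220155 * 0.060913
= 13410.27


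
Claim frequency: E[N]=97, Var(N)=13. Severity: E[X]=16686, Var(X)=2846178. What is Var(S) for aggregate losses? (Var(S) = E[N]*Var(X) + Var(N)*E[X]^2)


Var(S) = E[N]*Var(X) + Var(N)*E[X]^2
= 97*2846178 + 13*16686^2
= 276079266 + 3619493748
= 3.8956e+09


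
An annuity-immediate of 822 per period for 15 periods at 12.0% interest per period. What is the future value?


FV = PMT * ((1+i)^n - 1) / i
= 822 * ((1.12)^15 - 1) / 0.12
= 822 * (5.473566 - 1) / 0.12
= 30643.9255


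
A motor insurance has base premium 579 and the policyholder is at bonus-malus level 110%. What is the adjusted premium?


adjusted = base * BM_level / 100
= 579 * 110 / 100
= 579 * 1.1
= 636.9


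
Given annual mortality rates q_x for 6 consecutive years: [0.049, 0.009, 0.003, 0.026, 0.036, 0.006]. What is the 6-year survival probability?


p_k = 1 - q_k for each year
Survival = product of (1 - q_k)
= 0.951 * 0.991 * 0.997 * 0.974 * 0.964 * 0.994
= 0.8769


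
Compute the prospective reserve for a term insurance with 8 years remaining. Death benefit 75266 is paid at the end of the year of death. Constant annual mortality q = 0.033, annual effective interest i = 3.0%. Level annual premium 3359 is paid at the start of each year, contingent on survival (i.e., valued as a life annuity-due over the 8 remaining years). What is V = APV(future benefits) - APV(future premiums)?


v = 1/(1+i) = 0.970874
APV(future benefits) per unit = sum_{k=0}^{7} k_p_x * q * v^(k+1) = 0.207664
APV(future benefits) = 75266 * 0.207664 = 15630.0195
Life annuity-due factor ä_{x:8} = sum_{k=0}^{7} k_p_x * v^k = 6.481626
APV(future premiums) = 3359 * 6.481626 = 21771.7818
V = 15630.0195 - 21771.7818
= -6141.7623


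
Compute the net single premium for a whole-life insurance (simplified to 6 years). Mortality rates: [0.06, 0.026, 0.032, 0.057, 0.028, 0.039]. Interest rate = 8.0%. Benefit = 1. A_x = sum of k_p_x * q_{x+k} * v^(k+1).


v = 0.925926
Year 0: k_p_x=1.0, q=0.06, term=0.055556
Year 1: k_p_x=0.94, q=0.026, term=0.020953
Year 2: k_p_x=0.91556, q=0.032, term=0.023258
Year 3: k_p_x=0.886262, q=0.057, term=0.037131
Year 4: k_p_x=0.835745, q=0.028, term=0.015926
Year 5: k_p_x=0.812344, q=0.039, term=0.019965
A_x = 0.1728


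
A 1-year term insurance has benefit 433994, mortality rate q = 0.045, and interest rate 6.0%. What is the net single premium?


NSP = benefit * q * v
v = 1/(1+i) = 0.943396
NSP = 433994 * 0.045 * 0.943396
= 18424.2736


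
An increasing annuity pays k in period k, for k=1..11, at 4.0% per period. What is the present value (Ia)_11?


(Ia)_n = sum_{k=1}^{n} k * v^k, v = 1/(1+i)
v = 0.961538
Sum computed term by term:
(Ia)_11 = 49.1376


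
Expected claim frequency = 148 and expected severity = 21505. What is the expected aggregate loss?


E[S] = E[N] * E[X]
= 148 * 21505
= 3.1827e+06


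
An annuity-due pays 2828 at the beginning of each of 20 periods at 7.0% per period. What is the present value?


PV_due = PMT * (1-(1+i)^(-n))/i * (1+i)
PV_immediate = 29959.8723
PV_due = 29959.8723 * 1.07
= 32057.0633


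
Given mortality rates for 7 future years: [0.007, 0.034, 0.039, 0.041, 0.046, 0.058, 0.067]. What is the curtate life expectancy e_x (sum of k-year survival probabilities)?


e_x = sum_{k=1}^{n} k_p_x
k_p_x values:
  1_p_x = 0.993
  2_p_x = 0.959238
  3_p_x = 0.921828
  4_p_x = 0.884033
  5_p_x = 0.843367
  6_p_x = 0.794452
  7_p_x = 0.741224
e_x = 6.1371


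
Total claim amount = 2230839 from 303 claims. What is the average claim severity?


severity = total / number
= 2230839 / 303
= 7362.505


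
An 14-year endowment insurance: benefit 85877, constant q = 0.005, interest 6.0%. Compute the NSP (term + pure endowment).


Term component = 3882.1274
Pure endowment = 14_p_x * v^14 * benefit = 0.93223 * 0.442301 * 85877 = 35409.344
NSP = 39291.4714


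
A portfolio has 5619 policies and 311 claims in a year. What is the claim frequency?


frequency = claims / policies
= 311 / 5619
= 0.0553


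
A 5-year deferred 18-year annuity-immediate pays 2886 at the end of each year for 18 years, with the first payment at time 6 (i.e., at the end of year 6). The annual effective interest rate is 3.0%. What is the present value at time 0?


PV at time 5 of the 18-year annuity-immediate:
a_n = 2886 * (1-(1+0.03)^(-18))/0.03 = 39692.6387
Discount back 5 years to time 0:
PV = 39692.6387 * (1+0.03)^(-5)
= 39692.6387 * 0.862609
= 34239.2189


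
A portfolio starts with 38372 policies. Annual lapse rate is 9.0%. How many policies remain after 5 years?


remaining = initial * (1 - lapse)^years
= 38372 * (1 - 0.09)^5
= 38372 * 0.624032
= 23945.3615


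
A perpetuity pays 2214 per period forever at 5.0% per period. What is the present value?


PV = PMT / i
= 2214 / 0.05
= 44280.0


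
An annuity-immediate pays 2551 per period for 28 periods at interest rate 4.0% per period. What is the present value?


PV = PMT * (1 - (1+i)^(-n)) / i
= 2551 * (1 - (1+0.04)^(-28)) / 0.04
= 2551 * (1 - 0.333477) / 0.04
= 2551 * 16.663063
= 42507.4743


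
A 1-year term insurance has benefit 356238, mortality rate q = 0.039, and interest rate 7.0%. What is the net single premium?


NSP = benefit * q * v
v = 1/(1+i) = 0.934579
NSP = 356238 * 0.039 * 0.934579
= 12984.3757


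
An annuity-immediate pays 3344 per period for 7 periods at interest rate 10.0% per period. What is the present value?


PV = PMT * (1 - (1+i)^(-n)) / i
= 3344 * (1 - (1+0.1)^(-7)) / 0.1
= 3344 * (1 - 0.513158) / 0.1
= 3344 * 4.868419
= 16279.9925


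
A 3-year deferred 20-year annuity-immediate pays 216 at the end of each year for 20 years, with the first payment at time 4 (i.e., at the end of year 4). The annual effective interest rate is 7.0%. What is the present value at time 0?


PV at time 3 of the 20-year annuity-immediate:
a_n = 216 * (1-(1+0.07)^(-20))/0.07 = 2288.3071
Discount back 3 years to time 0:
PV = 2288.3071 * (1+0.07)^(-3)
= 2288.3071 * 0.816298
= 1867.9402


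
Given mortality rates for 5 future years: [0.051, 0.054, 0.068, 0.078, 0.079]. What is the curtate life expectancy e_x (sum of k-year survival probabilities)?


e_x = sum_{k=1}^{n} k_p_x
k_p_x values:
  1_p_x = 0.949
  2_p_x = 0.897754
  3_p_x = 0.836707
  4_p_x = 0.771444
  5_p_x = 0.7105
e_x = 4.1654


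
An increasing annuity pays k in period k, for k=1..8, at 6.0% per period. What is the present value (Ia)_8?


(Ia)_n = sum_{k=1}^{n} k * v^k, v = 1/(1+i)
v = 0.943396
Sum computed term by term:
(Ia)_8 = 26.0514


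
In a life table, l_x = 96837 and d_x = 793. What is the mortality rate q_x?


q_x = d_x / l_x
= 793 / 96837
= 0.0082


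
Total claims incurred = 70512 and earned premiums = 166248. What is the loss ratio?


Loss ratio = claims / premiums
= 70512 / 166248
= 0.4241


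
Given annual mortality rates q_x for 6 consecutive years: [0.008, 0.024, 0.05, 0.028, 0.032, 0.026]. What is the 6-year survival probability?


p_k = 1 - q_k for each year
Survival = product of (1 - q_k)
= 0.992 * 0.976 * 0.95 * 0.972 * 0.968 * 0.974
= 0.8429


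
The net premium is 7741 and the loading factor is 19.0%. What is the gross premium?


Gross = net * (1 + loading)
= 7741 * (1 + 0.19)
= 7741 * 1.19
= 9211.79


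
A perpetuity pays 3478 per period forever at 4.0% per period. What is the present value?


PV = PMT / i
= 3478 / 0.04
= 86950.0


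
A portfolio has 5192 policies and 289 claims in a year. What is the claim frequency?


frequency = claims / policies
= 289 / 5192
= 0.0557


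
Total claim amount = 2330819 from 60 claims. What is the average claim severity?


severity = total / number
= 2330819 / 60
= 38846.9833


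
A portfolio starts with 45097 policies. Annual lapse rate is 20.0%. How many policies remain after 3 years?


remaining = initial * (1 - lapse)^years
= 45097 * (1 - 0.2)^3
= 45097 * 0.512
= 23089.664


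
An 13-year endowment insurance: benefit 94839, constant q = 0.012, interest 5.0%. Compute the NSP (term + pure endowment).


Term component = 10035.3112
Pure endowment = 13_p_x * v^13 * benefit = 0.854752 * 0.530321 * 94839 = 42989.8924
NSP = 53025.2035


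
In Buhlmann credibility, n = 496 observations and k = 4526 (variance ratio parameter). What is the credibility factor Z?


Z = n / (n + k)
= 496 / (496 + 4526)
= 496 / 5022
= 0.0988


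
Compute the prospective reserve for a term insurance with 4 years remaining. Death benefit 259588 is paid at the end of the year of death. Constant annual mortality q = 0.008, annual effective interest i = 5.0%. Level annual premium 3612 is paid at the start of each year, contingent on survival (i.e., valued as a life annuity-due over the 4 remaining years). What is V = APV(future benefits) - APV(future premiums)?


v = 1/(1+i) = 0.952381
APV(future benefits) per unit = sum_{k=0}^{3} k_p_x * q * v^(k+1) = 0.028043
APV(future benefits) = 259588 * 0.028043 = 7279.5553
Life annuity-due factor ä_{x:4} = sum_{k=0}^{3} k_p_x * v^k = 3.680608
APV(future premiums) = 3612 * 3.680608 = 13294.3556
V = 7279.5553 - 13294.3556
= -6014.8003


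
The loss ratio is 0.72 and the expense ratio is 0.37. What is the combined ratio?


Combined ratio = loss ratio + expense ratio
= 0.72 + 0.37
= 1.09


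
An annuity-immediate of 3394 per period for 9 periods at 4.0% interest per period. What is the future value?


FV = PMT * ((1+i)^n - 1) / i
= 3394 * ((1.04)^9 - 1) / 0.04
= 3394 * (1.423312 - 1) / 0.04
= 35918.0073


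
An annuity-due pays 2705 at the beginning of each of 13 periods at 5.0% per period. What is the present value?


PV_due = PMT * (1-(1+i)^(-n))/i * (1+i)
PV_immediate = 25409.6149
PV_due = 25409.6149 * 1.05
= 26680.0957


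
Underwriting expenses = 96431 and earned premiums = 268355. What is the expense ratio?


Expense ratio = expenses / premiums
= 96431 / 268355
= 0.3593


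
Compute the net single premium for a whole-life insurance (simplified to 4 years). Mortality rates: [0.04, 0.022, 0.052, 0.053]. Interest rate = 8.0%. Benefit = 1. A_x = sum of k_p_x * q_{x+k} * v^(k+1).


v = 0.925926
Year 0: k_p_x=1.0, q=0.04, term=0.037037
Year 1: k_p_x=0.96, q=0.022, term=0.018107
Year 2: k_p_x=0.93888, q=0.052, term=0.038756
Year 3: k_p_x=0.890058, q=0.053, term=0.034674
A_x = 0.1286


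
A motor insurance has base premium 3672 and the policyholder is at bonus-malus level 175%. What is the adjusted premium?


adjusted = base * BM_level / 100
= 3672 * 175 / 100
= 3672 * 1.75
= 6426.0


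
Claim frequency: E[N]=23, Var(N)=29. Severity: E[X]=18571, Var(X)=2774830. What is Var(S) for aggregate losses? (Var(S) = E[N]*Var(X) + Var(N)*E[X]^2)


Var(S) = E[N]*Var(X) + Var(N)*E[X]^2
= 23*2774830 + 29*18571^2
= 63821090 + 10001579189
= 1.0065e+10


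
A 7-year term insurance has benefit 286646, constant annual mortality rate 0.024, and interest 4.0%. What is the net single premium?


NSP = benefit * sum_{k=0}^{n-1} k_p_x * q * v^(k+1)
With constant q=0.024, v=0.961538
Sum = 0.134593
NSP = 286646 * 0.134593
= 38580.6233


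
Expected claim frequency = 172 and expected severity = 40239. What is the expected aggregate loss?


E[S] = E[N] * E[X]
= 172 * 40239
= 6.9211e+06


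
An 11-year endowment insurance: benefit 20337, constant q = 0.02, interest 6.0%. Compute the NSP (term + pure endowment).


Term component = 2939.6356
Pure endowment = 11_p_x * v^11 * benefit = 0.800731 * 0.526788 * 20337 = 8578.4575
NSP = 11518.0931


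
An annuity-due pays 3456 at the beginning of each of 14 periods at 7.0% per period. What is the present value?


PV_due = PMT * (1-(1+i)^(-n))/i * (1+i)
PV_immediate = 30224.3374
PV_due = 30224.3374 * 1.07
= 32340.041


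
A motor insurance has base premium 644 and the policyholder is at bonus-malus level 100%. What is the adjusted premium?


adjusted = base * BM_level / 100
= 644 * 100 / 100
= 644 * 1.0
= 644.0


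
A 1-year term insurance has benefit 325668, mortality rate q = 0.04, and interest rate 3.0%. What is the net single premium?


NSP = benefit * q * v
v = 1/(1+i) = 0.970874
NSP = 325668 * 0.04 * 0.970874
= 12647.301


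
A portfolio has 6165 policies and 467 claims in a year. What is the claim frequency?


frequency = claims / policies
= 467 / 6165
= 0.0758


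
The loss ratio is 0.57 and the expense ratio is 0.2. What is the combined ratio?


Combined ratio = loss ratio + expense ratio
= 0.57 + 0.2
= 0.77


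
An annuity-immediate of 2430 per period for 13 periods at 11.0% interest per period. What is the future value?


FV = PMT * ((1+i)^n - 1) / i
= 2430 * ((1.11)^13 - 1) / 0.11
= 2430 * (3.88328 - 1) / 0.11
= 63694.28


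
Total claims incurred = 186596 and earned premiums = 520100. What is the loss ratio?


Loss ratio = claims / premiums
= 186596 / 520100
= 0.3588


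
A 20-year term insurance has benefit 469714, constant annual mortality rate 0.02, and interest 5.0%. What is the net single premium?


NSP = benefit * sum_{k=0}^{n-1} k_p_x * q * v^(k+1)
With constant q=0.02, v=0.952381
Sum = 0.213824
NSP = 469714 * 0.213824
= 100436.3379


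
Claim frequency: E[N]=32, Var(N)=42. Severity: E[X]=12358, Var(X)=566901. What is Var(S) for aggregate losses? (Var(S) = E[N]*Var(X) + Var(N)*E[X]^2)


Var(S) = E[N]*Var(X) + Var(N)*E[X]^2
= 32*566901 + 42*12358^2
= 18140832 + 6414246888
= 6.4324e+09


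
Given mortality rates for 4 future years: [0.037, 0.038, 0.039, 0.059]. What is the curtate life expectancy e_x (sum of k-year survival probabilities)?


e_x = sum_{k=1}^{n} k_p_x
k_p_x values:
  1_p_x = 0.963
  2_p_x = 0.926406
  3_p_x = 0.890276
  4_p_x = 0.83775
e_x = 3.6174


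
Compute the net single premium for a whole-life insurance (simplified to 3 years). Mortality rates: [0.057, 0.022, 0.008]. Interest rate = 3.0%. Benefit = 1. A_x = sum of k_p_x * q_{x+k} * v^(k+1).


v = 0.970874
Year 0: k_p_x=1.0, q=0.057, term=0.05534
Year 1: k_p_x=0.943, q=0.022, term=0.019555
Year 2: k_p_x=0.922254, q=0.008, term=0.006752
A_x = 0.0816


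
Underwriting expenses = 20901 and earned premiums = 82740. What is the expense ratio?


Expense ratio = expenses / premiums
= 20901 / 82740
= 0.2526


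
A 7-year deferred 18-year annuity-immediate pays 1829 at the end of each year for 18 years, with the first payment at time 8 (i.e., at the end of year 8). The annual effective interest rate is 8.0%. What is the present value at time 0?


PV at time 7 of the 18-year annuity-immediate:
a_n = 1829 * (1-(1+0.08)^(-18))/0.08 = 17141.1816
Discount back 7 years to time 0:
PV = 17141.1816 * (1+0.08)^(-7)
= 17141.1816 * 0.58349
= 10001.7148


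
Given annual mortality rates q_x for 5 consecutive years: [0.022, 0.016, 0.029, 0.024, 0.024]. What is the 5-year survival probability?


p_k = 1 - q_k for each year
Survival = product of (1 - q_k)
= 0.978 * 0.984 * 0.971 * 0.976 * 0.976
= 0.8901


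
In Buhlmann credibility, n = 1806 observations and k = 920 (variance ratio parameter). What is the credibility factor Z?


Z = n / (n + k)
= 1806 / (1806 + 920)
= 1806 / 2726
= 0.6625


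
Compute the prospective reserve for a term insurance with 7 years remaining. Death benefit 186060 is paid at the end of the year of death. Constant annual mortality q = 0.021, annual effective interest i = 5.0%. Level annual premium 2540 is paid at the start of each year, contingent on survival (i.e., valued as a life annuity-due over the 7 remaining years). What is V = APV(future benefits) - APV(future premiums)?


v = 1/(1+i) = 0.952381
APV(future benefits) per unit = sum_{k=0}^{6} k_p_x * q * v^(k+1) = 0.114593
APV(future benefits) = 186060 * 0.114593 = 21321.1356
Life annuity-due factor ä_{x:7} = sum_{k=0}^{6} k_p_x * v^k = 5.72964
APV(future premiums) = 2540 * 5.72964 = 14553.285
V = 21321.1356 - 14553.285
= 6767.8505


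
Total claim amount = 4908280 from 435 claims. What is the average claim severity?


severity = total / number
= 4908280 / 435
= 11283.4023


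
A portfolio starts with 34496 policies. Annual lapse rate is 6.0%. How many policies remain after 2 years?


remaining = initial * (1 - lapse)^years
= 34496 * (1 - 0.06)^2
= 34496 * 0.8836
= 30480.6656


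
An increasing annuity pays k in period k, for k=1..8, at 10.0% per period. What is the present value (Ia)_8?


(Ia)_n = sum_{k=1}^{n} k * v^k, v = 1/(1+i)
v = 0.909091
Sum computed term by term:
(Ia)_8 = 21.3636


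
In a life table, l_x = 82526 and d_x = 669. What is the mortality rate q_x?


q_x = d_x / l_x
= 669 / 82526
= 0.0081


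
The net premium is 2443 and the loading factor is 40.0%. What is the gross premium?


Gross = net * (1 + loading)
= 2443 * (1 + 0.4)
= 2443 * 1.4
= 3420.2


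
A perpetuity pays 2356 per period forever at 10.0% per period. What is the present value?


PV = PMT / i
= 2356 / 0.1
= 23560.0


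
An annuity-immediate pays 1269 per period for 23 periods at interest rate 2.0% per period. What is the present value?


PV = PMT * (1 - (1+i)^(-n)) / i
= 1269 * (1 - (1+0.02)^(-23)) / 0.02
= 1269 * (1 - 0.634156) / 0.02
= 1269 * 18.292204
= 23212.807


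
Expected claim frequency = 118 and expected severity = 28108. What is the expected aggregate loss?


E[S] = E[N] * E[X]
= 118 * 28108
= 3.3167e+06


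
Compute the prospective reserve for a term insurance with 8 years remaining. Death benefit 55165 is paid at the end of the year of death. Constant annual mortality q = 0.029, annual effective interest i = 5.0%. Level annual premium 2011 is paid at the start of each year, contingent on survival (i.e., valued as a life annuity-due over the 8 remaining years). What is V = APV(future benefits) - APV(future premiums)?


v = 1/(1+i) = 0.952381
APV(future benefits) per unit = sum_{k=0}^{7} k_p_x * q * v^(k+1) = 0.170748
APV(future benefits) = 55165 * 0.170748 = 9419.3079
Life annuity-due factor ä_{x:8} = sum_{k=0}^{7} k_p_x * v^k = 6.182252
APV(future premiums) = 2011 * 6.182252 = 12432.5078
V = 9419.3079 - 12432.5078
= -3013.2


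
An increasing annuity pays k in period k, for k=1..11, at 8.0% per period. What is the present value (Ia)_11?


(Ia)_n = sum_{k=1}^{n} k * v^k, v = 1/(1+i)
v = 0.925926
Sum computed term by term:
(Ia)_11 = 37.4046


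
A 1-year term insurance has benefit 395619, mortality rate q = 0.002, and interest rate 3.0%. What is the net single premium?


NSP = benefit * q * v
v = 1/(1+i) = 0.970874
NSP = 395619 * 0.002 * 0.970874
= 768.1922


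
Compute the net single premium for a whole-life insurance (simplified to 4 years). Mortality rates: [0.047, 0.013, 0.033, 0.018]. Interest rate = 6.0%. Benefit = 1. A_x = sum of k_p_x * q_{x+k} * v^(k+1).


v = 0.943396
Year 0: k_p_x=1.0, q=0.047, term=0.04434
Year 1: k_p_x=0.953, q=0.013, term=0.011026
Year 2: k_p_x=0.940611, q=0.033, term=0.026062
Year 3: k_p_x=0.909571, q=0.018, term=0.012968
A_x = 0.0944


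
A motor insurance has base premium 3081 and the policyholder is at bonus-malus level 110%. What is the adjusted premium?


adjusted = base * BM_level / 100
= 3081 * 110 / 100
= 3081 * 1.1
= 3389.1


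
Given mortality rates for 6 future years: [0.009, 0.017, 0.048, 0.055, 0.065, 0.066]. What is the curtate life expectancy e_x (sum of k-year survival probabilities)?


e_x = sum_{k=1}^{n} k_p_x
k_p_x values:
  1_p_x = 0.991
  2_p_x = 0.974153
  3_p_x = 0.927394
  4_p_x = 0.876387
  5_p_x = 0.819422
  6_p_x = 0.76534
e_x = 5.3537


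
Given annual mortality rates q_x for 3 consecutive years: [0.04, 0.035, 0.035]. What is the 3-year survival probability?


p_k = 1 - q_k for each year
Survival = product of (1 - q_k)
= 0.96 * 0.965 * 0.965
= 0.894


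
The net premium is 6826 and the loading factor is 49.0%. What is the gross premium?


Gross = net * (1 + loading)
= 6826 * (1 + 0.49)
= 6826 * 1.49
= 10170.74


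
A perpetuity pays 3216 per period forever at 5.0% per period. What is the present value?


PV = PMT / i
= 3216 / 0.05
= 64320.0


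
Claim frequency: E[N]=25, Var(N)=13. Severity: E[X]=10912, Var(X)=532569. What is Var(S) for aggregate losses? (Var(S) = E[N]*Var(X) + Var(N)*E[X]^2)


Var(S) = E[N]*Var(X) + Var(N)*E[X]^2
= 25*532569 + 13*10912^2
= 13314225 + 1547932672
= 1.5612e+09


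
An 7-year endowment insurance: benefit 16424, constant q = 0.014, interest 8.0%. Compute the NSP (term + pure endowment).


Term component = 1152.9707
Pure endowment = 7_p_x * v^7 * benefit = 0.906021 * 0.58349 * 16424 = 8682.6252
NSP = 9835.5959


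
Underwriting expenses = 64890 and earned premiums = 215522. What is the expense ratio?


Expense ratio = expenses / premiums
= 64890 / 215522
= 0.3011


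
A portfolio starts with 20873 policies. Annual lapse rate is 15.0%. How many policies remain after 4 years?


remaining = initial * (1 - lapse)^years
= 20873 * (1 - 0.15)^4
= 20873 * 0.522006
= 10895.8365


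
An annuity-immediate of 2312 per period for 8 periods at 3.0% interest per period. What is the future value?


FV = PMT * ((1+i)^n - 1) / i
= 2312 * ((1.03)^8 - 1) / 0.03
= 2312 * (1.26677 - 1) / 0.03
= 20559.0809


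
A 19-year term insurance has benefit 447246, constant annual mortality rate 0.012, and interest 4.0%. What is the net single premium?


NSP = benefit * sum_{k=0}^{n-1} k_p_x * q * v^(k+1)
With constant q=0.012, v=0.961538
Sum = 0.143688
NSP = 447246 * 0.143688
= 64263.7178


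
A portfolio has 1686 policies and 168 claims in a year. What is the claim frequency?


frequency = claims / policies
= 168 / 1686
= 0.0996


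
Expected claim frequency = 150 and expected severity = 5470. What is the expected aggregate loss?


E[S] = E[N] * E[X]
= 150 * 5470
= 820500


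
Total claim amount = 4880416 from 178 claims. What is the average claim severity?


severity = total / number
= 4880416 / 178
= 27418.0674


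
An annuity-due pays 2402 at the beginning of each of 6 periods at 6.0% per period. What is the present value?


PV_due = PMT * (1-(1+i)^(-n))/i * (1+i)
PV_immediate = 11811.413
PV_due = 11811.413 * 1.06
= 12520.0978


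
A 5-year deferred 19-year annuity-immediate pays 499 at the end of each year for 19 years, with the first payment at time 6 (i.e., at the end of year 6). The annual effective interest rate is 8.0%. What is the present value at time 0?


PV at time 5 of the 19-year annuity-immediate:
a_n = 499 * (1-(1+0.08)^(-19))/0.08 = 4792.196
Discount back 5 years to time 0:
PV = 4792.196 * (1+0.08)^(-5)
= 4792.196 * 0.680583
= 3261.4881


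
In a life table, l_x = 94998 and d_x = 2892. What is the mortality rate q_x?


q_x = d_x / l_x
= 2892 / 94998
= 0.0304


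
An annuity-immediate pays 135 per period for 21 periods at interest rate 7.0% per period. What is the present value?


PV = PMT * (1 - (1+i)^(-n)) / i
= 135 * (1 - (1+0.07)^(-21)) / 0.07
= 135 * (1 - 0.241513) / 0.07
= 135 * 10.835527
= 1462.7962


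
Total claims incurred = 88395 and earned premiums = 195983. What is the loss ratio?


Loss ratio = claims / premiums
= 88395 / 195983
= 0.451


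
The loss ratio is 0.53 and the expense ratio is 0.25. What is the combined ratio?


Combined ratio = loss ratio + expense ratio
= 0.53 + 0.25
= 0.78


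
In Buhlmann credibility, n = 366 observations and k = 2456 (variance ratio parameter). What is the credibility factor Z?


Z = n / (n + k)
= 366 / (366 + 2456)
= 366 / 2822
= 0.1297


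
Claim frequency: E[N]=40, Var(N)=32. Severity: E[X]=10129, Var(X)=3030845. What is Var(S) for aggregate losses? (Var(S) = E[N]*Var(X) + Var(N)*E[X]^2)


Var(S) = E[N]*Var(X) + Var(N)*E[X]^2
= 40*3030845 + 32*10129^2
= 121233800 + 3283092512
= 3.4043e+09


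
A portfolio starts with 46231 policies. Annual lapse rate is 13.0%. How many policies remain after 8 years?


remaining = initial * (1 - lapse)^years
= 46231 * (1 - 0.13)^8
= 46231 * 0.328212
= 15173.5538


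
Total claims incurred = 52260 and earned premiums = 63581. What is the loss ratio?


Loss ratio = claims / premiums
= 52260 / 63581
= 0.8219


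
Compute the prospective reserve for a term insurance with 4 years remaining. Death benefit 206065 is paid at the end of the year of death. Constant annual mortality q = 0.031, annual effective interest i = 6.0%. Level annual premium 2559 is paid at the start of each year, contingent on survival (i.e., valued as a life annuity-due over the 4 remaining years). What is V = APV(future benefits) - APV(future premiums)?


v = 1/(1+i) = 0.943396
APV(future benefits) per unit = sum_{k=0}^{3} k_p_x * q * v^(k+1) = 0.102761
APV(future benefits) = 206065 * 0.102761 = 21175.385
Life annuity-due factor ä_{x:4} = sum_{k=0}^{3} k_p_x * v^k = 3.513753
APV(future premiums) = 2559 * 3.513753 = 8991.6944
V = 21175.385 - 8991.6944
= 12183.6906


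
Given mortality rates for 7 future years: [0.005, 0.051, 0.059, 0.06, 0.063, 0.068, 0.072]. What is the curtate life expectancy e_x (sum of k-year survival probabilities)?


e_x = sum_{k=1}^{n} k_p_x
k_p_x values:
  1_p_x = 0.995
  2_p_x = 0.944255
  3_p_x = 0.888544
  4_p_x = 0.835231
  5_p_x = 0.782612
  6_p_x = 0.729394
  7_p_x = 0.676878
e_x = 5.8519


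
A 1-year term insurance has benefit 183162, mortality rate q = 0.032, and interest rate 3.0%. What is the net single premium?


NSP = benefit * q * v
v = 1/(1+i) = 0.970874
NSP = 183162 * 0.032 * 0.970874
= 5690.4699


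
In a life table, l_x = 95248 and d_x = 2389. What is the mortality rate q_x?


q_x = d_x / l_x
= 2389 / 95248
= 0.0251


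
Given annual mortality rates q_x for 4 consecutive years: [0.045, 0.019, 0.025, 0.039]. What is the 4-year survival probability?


p_k = 1 - q_k for each year
Survival = product of (1 - q_k)
= 0.955 * 0.981 * 0.975 * 0.961
= 0.8778


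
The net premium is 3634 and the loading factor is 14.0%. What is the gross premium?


Gross = net * (1 + loading)
= 3634 * (1 + 0.14)
= 3634 * 1.14
= 4142.76


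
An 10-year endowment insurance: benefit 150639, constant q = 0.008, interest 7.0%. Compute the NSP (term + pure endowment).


Term component = 8202.2612
Pure endowment = 10_p_x * v^10 * benefit = 0.922819 * 0.508349 * 150639 = 70666.9535
NSP = 78869.2146


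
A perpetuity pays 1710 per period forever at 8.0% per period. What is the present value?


PV = PMT / i
= 1710 / 0.08
= 21375.0


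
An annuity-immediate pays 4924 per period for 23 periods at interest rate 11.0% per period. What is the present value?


PV = PMT * (1 - (1+i)^(-n)) / i
= 4924 * (1 - (1+0.11)^(-23)) / 0.11
= 4924 * (1 - 0.090693) / 0.11
= 4924 * 8.266432
= 40703.9092


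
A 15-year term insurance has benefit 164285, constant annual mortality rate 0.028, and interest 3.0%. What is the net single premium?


NSP = benefit * sum_{k=0}^{n-1} k_p_x * q * v^(k+1)
With constant q=0.028, v=0.970874
Sum = 0.28038
NSP = 164285 * 0.28038
= 46062.151


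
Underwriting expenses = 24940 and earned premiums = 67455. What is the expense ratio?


Expense ratio = expenses / premiums
= 24940 / 67455
= 0.3697


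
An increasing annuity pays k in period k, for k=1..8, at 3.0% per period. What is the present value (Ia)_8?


(Ia)_n = sum_{k=1}^{n} k * v^k, v = 1/(1+i)
v = 0.970874
Sum computed term by term:
(Ia)_8 = 30.5003


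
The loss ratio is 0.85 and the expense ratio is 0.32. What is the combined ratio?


Combined ratio = loss ratio + expense ratio
= 0.85 + 0.32
= 1.17


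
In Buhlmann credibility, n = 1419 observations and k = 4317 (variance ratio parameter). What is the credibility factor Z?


Z = n / (n + k)
= 1419 / (1419 + 4317)
= 1419 / 5736
= 0.2474


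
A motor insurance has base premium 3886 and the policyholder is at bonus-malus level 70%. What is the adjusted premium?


adjusted = base * BM_level / 100
= 3886 * 70 / 100
= 3886 * 0.7
= 2720.2


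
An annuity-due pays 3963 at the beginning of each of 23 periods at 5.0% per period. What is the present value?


PV_due = PMT * (1-(1+i)^(-n))/i * (1+i)
PV_immediate = 53455.2183
PV_due = 53455.2183 * 1.05
= 56127.9792


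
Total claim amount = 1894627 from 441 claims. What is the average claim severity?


severity = total / number
= 1894627 / 441
= 4296.2063


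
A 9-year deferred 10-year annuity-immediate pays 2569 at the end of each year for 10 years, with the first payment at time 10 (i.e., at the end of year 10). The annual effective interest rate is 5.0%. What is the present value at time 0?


PV at time 9 of the 10-year annuity-immediate:
a_n = 2569 * (1-(1+0.05)^(-10))/0.05 = 19837.137
Discount back 9 years to time 0:
PV = 19837.137 * (1+0.05)^(-9)
= 19837.137 * 0.644609
= 12787.1954


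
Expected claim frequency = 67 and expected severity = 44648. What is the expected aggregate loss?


E[S] = E[N] * E[X]
= 67 * 44648
= 2.9914e+06


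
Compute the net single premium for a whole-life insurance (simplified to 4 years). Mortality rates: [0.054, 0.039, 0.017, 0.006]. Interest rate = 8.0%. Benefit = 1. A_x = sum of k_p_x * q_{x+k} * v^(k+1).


v = 0.925926
Year 0: k_p_x=1.0, q=0.054, term=0.05
Year 1: k_p_x=0.946, q=0.039, term=0.031631
Year 2: k_p_x=0.909106, q=0.017, term=0.012269
Year 3: k_p_x=0.893651, q=0.006, term=0.003941
A_x = 0.0978


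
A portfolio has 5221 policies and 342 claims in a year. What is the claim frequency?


frequency = claims / policies
= 342 / 5221
= 0.0655


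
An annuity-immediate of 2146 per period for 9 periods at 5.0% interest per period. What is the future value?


FV = PMT * ((1+i)^n - 1) / i
= 2146 * ((1.05)^9 - 1) / 0.05
= 2146 * (1.551328 - 1) / 0.05
= 23663.007


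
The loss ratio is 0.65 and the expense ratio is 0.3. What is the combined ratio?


Combined ratio = loss ratio + expense ratio
= 0.65 + 0.3
= 0.95


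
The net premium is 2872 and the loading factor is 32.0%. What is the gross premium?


Gross = net * (1 + loading)
= 2872 * (1 + 0.32)
= 2872 * 1.32
= 3791.04


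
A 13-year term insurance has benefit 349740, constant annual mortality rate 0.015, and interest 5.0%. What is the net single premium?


NSP = benefit * sum_{k=0}^{n-1} k_p_x * q * v^(k+1)
With constant q=0.015, v=0.952381
Sum = 0.130218
NSP = 349740 * 0.130218
= 45542.3931


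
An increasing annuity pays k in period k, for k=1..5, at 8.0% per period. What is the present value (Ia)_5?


(Ia)_n = sum_{k=1}^{n} k * v^k, v = 1/(1+i)
v = 0.925926
Sum computed term by term:
(Ia)_5 = 11.3651


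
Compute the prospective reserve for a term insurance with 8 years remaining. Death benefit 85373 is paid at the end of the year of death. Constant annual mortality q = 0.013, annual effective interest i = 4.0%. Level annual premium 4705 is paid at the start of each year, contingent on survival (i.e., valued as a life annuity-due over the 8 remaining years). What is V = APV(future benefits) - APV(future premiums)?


v = 1/(1+i) = 0.961538
APV(future benefits) per unit = sum_{k=0}^{7} k_p_x * q * v^(k+1) = 0.08387
APV(future benefits) = 85373 * 0.08387 = 7160.2516
Life annuity-due factor ä_{x:8} = sum_{k=0}^{7} k_p_x * v^k = 6.709617
APV(future premiums) = 4705 * 6.709617 = 31568.7478
V = 7160.2516 - 31568.7478
= -24408.4962


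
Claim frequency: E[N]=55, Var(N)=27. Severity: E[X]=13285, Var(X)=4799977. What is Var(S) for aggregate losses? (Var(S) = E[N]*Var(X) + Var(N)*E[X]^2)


Var(S) = E[N]*Var(X) + Var(N)*E[X]^2
= 55*4799977 + 27*13285^2
= 263998735 + 4765263075
= 5.0293e+09


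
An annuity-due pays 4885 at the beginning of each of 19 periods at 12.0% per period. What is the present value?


PV_due = PMT * (1-(1+i)^(-n))/i * (1+i)
PV_immediate = 35981.82
PV_due = 35981.82 * 1.12
= 40299.6384


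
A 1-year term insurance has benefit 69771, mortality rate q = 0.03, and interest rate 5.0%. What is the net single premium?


NSP = benefit * q * v
v = 1/(1+i) = 0.952381
NSP = 69771 * 0.03 * 0.952381
= 1993.4571


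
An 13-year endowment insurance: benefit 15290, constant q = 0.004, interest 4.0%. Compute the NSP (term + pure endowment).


Term component = 597.5848
Pure endowment = 13_p_x * v^13 * benefit = 0.94923 * 0.600574 * 15290 = 8716.567
NSP = 9314.1518


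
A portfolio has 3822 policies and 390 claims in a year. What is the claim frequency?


frequency = claims / policies
= 390 / 3822
= 0.102


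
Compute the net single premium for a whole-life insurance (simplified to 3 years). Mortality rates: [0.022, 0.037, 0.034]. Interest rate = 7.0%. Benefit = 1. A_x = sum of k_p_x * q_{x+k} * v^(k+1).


v = 0.934579
Year 0: k_p_x=1.0, q=0.022, term=0.020561
Year 1: k_p_x=0.978, q=0.037, term=0.031606
Year 2: k_p_x=0.941814, q=0.034, term=0.026139
A_x = 0.0783


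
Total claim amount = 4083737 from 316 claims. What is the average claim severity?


severity = total / number
= 4083737 / 316
= 12923.2184


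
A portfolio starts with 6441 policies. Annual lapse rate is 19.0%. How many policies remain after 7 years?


remaining = initial * (1 - lapse)^years
= 6441 * (1 - 0.19)^7
= 6441 * 0.228768
= 1473.4942


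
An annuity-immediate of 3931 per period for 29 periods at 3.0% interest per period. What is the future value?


FV = PMT * ((1+i)^n - 1) / i
= 3931 * ((1.03)^29 - 1) / 0.03
= 3931 * (2.356566 - 1) / 0.03
= 177755.3001


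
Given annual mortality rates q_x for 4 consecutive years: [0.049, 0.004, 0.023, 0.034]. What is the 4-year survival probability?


p_k = 1 - q_k for each year
Survival = product of (1 - q_k)
= 0.951 * 0.996 * 0.977 * 0.966
= 0.8939


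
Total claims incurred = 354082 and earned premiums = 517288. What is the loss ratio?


Loss ratio = claims / premiums
= 354082 / 517288
= 0.6845


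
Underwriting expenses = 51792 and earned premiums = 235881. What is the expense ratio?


Expense ratio = expenses / premiums
= 51792 / 235881
= 0.2196


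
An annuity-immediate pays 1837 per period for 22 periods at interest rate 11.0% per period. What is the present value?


PV = PMT * (1 - (1+i)^(-n)) / i
= 1837 * (1 - (1+0.11)^(-22)) / 0.11
= 1837 * (1 - 0.100669) / 0.11
= 1837 * 8.175739
= 15018.8327


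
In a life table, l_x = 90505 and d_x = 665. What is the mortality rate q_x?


q_x = d_x / l_x
= 665 / 90505
= 0.0073


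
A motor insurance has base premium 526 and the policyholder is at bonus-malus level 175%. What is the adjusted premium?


adjusted = base * BM_level / 100
= 526 * 175 / 100
= 526 * 1.75
= 920.5


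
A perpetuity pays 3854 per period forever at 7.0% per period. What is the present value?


PV = PMT / i
= 3854 / 0.07
= 55057.1429
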